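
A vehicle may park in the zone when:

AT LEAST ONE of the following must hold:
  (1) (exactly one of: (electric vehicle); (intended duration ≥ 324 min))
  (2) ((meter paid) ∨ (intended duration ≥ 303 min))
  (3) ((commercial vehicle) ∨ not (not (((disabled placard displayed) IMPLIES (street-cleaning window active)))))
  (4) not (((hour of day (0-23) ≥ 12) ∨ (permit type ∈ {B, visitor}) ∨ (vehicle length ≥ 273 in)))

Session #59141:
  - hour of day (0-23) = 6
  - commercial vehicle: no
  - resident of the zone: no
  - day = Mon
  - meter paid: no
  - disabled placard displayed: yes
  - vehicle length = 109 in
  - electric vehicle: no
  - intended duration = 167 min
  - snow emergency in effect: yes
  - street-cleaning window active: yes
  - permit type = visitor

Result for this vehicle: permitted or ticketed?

Atomic conditions:
  electric vehicle: no → false
  intended duration ≥ 324 min: 167 ≥ 324 is false
  meter paid: no → false
  intended duration ≥ 303 min: 167 ≥ 303 is false
  commercial vehicle: no → false
  disabled placard displayed: yes → true
  street-cleaning window active: yes → true
  hour of day (0-23) ≥ 12: 6 ≥ 12 is false
  permit type ∈ {B, visitor}: visitor is in the set → true
  vehicle length ≥ 273 in: 109 ≥ 273 is false
Combine:
[1] exactly-one(false, false) = false
[2] false OR false = false
[3.2.1.1] true → true = true
[3.2.1] NOT true = false
[3.2] NOT false = true
[3] false OR true = true
[4.1] false OR true OR false = true
[4] NOT true = false
[root] false OR false OR true OR false = true
Overall: true → permitted

Permitted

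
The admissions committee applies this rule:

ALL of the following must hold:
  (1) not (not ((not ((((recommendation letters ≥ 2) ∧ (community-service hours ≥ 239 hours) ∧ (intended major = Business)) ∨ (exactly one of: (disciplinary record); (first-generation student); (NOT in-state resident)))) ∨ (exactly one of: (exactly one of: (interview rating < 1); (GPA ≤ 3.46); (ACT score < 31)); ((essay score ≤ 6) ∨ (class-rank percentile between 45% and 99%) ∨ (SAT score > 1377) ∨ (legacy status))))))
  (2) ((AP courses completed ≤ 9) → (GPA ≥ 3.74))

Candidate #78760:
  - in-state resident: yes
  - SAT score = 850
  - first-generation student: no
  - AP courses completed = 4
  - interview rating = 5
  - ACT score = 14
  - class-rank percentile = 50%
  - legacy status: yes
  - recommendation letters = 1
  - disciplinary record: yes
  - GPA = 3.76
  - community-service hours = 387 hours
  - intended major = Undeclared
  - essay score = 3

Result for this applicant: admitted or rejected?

Rejected

Atomic conditions:
  recommendation letters ≥ 2: 1 ≥ 2 is false
  community-service hours ≥ 239 hours: 387 ≥ 239 is true
  intended major = Business: Undeclared == Business is false
  disciplinary record: yes → true
  first-generation student: no → false
  NOT in-state resident: yes → false
  interview rating < 1: 5 < 1 is false
  GPA ≤ 3.46: 3.76 ≤ 3.46 is false
  ACT score < 31: 14 < 31 is true
  essay score ≤ 6: 3 ≤ 6 is true
  class-rank percentile between 45% and 99%: 50 in [45, 99] is true
  SAT score > 1377: 850 > 1377 is false
  legacy status: yes → true
  AP courses completed ≤ 9: 4 ≤ 9 is true
  GPA ≥ 3.74: 3.76 ≥ 3.74 is true
Combine:
[1.1.1.1.1.1] false AND true AND false = false
[1.1.1.1.1.2] exactly-one(true, false, false) = true
[1.1.1.1.1] false OR true = true
[1.1.1.1] NOT true = false
[1.1.1.2.1] exactly-one(false, false, true) = true
[1.1.1.2.2] true OR true OR false OR true = true
[1.1.1.2] exactly-one(true, true) = false
[1.1.1] false OR false = false
[1.1] NOT false = true
[1] NOT true = false
[2] true → true = true
[root] false AND true = false
Overall: false → rejected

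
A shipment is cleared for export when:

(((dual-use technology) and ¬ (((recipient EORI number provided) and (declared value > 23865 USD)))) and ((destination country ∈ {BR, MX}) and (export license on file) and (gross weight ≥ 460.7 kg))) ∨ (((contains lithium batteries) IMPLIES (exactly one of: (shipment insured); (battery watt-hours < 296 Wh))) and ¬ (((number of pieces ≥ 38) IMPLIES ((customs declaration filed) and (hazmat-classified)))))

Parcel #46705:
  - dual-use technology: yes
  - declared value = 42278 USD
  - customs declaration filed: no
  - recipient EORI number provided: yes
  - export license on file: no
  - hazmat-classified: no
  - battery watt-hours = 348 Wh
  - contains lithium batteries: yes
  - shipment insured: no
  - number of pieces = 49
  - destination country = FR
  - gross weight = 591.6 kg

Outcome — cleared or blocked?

Blocked

Atomic conditions:
  dual-use technology: yes → true
  recipient EORI number provided: yes → true
  declared value > 23865 USD: 42278 > 23865 is true
  destination country ∈ {BR, MX}: FR is not in the set → false
  export license on file: no → false
  gross weight ≥ 460.7 kg: 591.6 ≥ 460.7 is true
  contains lithium batteries: yes → true
  shipment insured: no → false
  battery watt-hours < 296 Wh: 348 < 296 is false
  number of pieces ≥ 38: 49 ≥ 38 is true
  customs declaration filed: no → false
  hazmat-classified: no → false
Combine:
[1.1.2.1] true AND true = true
[1.1.2] NOT true = false
[1.1] true AND false = false
[1.2] false AND false AND true = false
[1] false AND false = false
[2.1.2] exactly-one(false, false) = false
[2.1] true → false = false
[2.2.1.2] false AND false = false
[2.2.1] true → false = false
[2.2] NOT false = true
[2] false AND true = false
[root] false OR false = false
Overall: false → blocked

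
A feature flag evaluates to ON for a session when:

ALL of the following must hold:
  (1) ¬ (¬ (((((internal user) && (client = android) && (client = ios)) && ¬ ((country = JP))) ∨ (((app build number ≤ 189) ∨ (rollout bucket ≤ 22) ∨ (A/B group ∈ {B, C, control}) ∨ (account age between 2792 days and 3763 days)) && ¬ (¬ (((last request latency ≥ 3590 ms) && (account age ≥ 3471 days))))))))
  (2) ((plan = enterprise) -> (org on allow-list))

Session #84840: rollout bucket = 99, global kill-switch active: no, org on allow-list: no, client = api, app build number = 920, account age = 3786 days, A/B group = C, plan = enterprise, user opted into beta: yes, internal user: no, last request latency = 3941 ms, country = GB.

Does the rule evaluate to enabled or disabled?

Atomic conditions:
  internal user: no → false
  client = android: api == android is false
  client = ios: api == ios is false
  country = JP: GB == JP is false
  app build number ≤ 189: 920 ≤ 189 is false
  rollout bucket ≤ 22: 99 ≤ 22 is false
  A/B group ∈ {B, C, control}: C is in the set → true
  account age between 2792 days and 3763 days: 3786 in [2792, 3763] is false
  last request latency ≥ 3590 ms: 3941 ≥ 3590 is true
  account age ≥ 3471 days: 3786 ≥ 3471 is true
  plan = enterprise: enterprise == enterprise is true
  org on allow-list: no → false
Combine:
[1.1.1.1.1] false AND false AND false = false
[1.1.1.1.2] NOT false = true
[1.1.1.1] false AND true = false
[1.1.1.2.1] false OR false OR true OR false = true
[1.1.1.2.2.1.1] true AND true = true
[1.1.1.2.2.1] NOT true = false
[1.1.1.2.2] NOT false = true
[1.1.1.2] true AND true = true
[1.1.1] false OR true = true
[1.1] NOT true = false
[1] NOT false = true
[2] true → false = false
[root] true AND false = false
Overall: false → disabled

Disabled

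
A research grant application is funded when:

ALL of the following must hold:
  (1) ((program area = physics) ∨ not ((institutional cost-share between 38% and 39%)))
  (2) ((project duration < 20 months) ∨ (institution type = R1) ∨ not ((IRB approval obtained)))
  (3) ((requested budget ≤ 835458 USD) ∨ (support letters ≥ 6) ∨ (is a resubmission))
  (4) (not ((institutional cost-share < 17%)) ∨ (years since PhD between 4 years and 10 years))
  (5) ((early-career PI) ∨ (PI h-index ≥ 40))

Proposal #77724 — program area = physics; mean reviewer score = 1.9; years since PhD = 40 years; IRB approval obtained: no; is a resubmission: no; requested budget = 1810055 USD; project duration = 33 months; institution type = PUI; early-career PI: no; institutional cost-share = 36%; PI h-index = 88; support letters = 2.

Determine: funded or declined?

Atomic conditions:
  program area = physics: physics == physics is true
  institutional cost-share between 38% and 39%: 36 in [38, 39] is false
  project duration < 20 months: 33 < 20 is false
  institution type = R1: PUI == R1 is false
  IRB approval obtained: no → false
  requested budget ≤ 835458 USD: 1810055 ≤ 835458 is false
  support letters ≥ 6: 2 ≥ 6 is false
  is a resubmission: no → false
  institutional cost-share < 17%: 36 < 17 is false
  years since PhD between 4 years and 10 years: 40 in [4, 10] is false
  early-career PI: no → false
  PI h-index ≥ 40: 88 ≥ 40 is true
Combine:
[1.2] NOT false = true
[1] true OR true = true
[2.3] NOT false = true
[2] false OR false OR true = true
[3] false OR false OR false = false
[4.1] NOT false = true
[4] true OR false = true
[5] false OR true = true
[root] true AND true AND false AND true AND true = false
Overall: false → declined

Declined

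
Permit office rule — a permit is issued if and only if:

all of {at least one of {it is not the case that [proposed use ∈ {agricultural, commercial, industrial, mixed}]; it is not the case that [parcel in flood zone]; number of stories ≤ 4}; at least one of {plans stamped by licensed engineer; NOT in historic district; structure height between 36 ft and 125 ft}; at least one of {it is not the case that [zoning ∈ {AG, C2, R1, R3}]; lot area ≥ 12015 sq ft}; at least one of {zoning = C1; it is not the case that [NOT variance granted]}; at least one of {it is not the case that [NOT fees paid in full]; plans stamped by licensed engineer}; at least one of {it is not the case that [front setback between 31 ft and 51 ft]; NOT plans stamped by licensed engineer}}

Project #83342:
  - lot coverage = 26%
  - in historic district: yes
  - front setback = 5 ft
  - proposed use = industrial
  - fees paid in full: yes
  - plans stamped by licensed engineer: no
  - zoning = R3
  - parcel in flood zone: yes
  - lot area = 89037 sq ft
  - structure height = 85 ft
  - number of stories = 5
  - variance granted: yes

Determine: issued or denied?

Atomic conditions:
  proposed use ∈ {agricultural, commercial, industrial, mixed}: industrial is in the set → true
  parcel in flood zone: yes → true
  number of stories ≤ 4: 5 ≤ 4 is false
  plans stamped by licensed engineer: no → false
  NOT in historic district: yes → false
  structure height between 36 ft and 125 ft: 85 in [36, 125] is true
  zoning ∈ {AG, C2, R1, R3}: R3 is in the set → true
  lot area ≥ 12015 sq ft: 89037 ≥ 12015 is true
  zoning = C1: R3 == C1 is false
  NOT variance granted: yes → false
  NOT fees paid in full: yes → false
  front setback between 31 ft and 51 ft: 5 in [31, 51] is false
  NOT plans stamped by licensed engineer: no → true
Combine:
[1.1] NOT true = false
[1.2] NOT true = false
[1] false OR false OR false = false
[2] false OR false OR true = true
[3.1] NOT true = false
[3] false OR true = true
[4.2] NOT false = true
[4] false OR true = true
[5.1] NOT false = true
[5] true OR false = true
[6.1] NOT false = true
[6] true OR true = true
[root] false AND true AND true AND true AND true AND true = false
Overall: false → denied

Denied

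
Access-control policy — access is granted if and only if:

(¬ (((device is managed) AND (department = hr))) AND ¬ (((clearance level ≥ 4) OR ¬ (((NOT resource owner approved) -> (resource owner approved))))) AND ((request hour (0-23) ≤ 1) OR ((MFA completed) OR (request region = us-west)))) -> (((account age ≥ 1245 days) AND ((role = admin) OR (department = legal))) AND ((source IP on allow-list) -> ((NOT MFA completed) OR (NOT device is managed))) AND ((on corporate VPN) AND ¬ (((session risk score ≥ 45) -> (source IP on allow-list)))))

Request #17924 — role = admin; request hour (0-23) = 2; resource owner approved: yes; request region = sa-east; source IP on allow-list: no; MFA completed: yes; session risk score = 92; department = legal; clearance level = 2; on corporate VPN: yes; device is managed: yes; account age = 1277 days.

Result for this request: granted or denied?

Granted

Atomic conditions:
  device is managed: yes → true
  department = hr: legal == hr is false
  clearance level ≥ 4: 2 ≥ 4 is false
  NOT resource owner approved: yes → false
  resource owner approved: yes → true
  request hour (0-23) ≤ 1: 2 ≤ 1 is false
  MFA completed: yes → true
  request region = us-west: sa-east == us-west is false
  account age ≥ 1245 days: 1277 ≥ 1245 is true
  role = admin: admin == admin is true
  department = legal: legal == legal is true
  source IP on allow-list: no → false
  NOT MFA completed: yes → false
  NOT device is managed: yes → false
  on corporate VPN: yes → true
  session risk score ≥ 45: 92 ≥ 45 is true
Combine:
[1.1.1] true AND false = false
[1.1] NOT false = true
[1.2.1.2.1] false → true (antecedent false ⇒ implication holds) = true
[1.2.1.2] NOT true = false
[1.2.1] false OR false = false
[1.2] NOT false = true
[1.3.2] true OR false = true
[1.3] false OR true = true
[1] true AND true AND true = true
[2.1.2] true OR true = true
[2.1] true AND true = true
[2.2.2] false OR false = false
[2.2] false → false (antecedent false ⇒ implication holds) = true
[2.3.2.1] true → false = false
[2.3.2] NOT false = true
[2.3] true AND true = true
[2] true AND true AND true = true
[root] true → true = true
Overall: true → granted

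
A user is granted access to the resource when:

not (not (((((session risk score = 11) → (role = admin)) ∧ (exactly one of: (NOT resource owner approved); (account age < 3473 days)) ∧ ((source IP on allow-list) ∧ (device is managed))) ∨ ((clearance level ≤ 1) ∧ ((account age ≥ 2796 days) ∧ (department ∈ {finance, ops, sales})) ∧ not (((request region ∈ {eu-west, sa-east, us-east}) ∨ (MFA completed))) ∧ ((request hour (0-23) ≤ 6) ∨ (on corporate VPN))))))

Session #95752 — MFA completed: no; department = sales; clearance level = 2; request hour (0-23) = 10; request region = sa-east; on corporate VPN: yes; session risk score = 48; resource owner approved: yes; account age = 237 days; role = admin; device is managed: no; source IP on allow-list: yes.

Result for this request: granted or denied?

Denied

Atomic conditions:
  session risk score = 11: 48 == 11 is false
  role = admin: admin == admin is true
  NOT resource owner approved: yes → false
  account age < 3473 days: 237 < 3473 is true
  source IP on allow-list: yes → true
  device is managed: no → false
  clearance level ≤ 1: 2 ≤ 1 is false
  account age ≥ 2796 days: 237 ≥ 2796 is false
  department ∈ {finance, ops, sales}: sales is in the set → true
  request region ∈ {eu-west, sa-east, us-east}: sa-east is in the set → true
  MFA completed: no → false
  request hour (0-23) ≤ 6: 10 ≤ 6 is false
  on corporate VPN: yes → true
Combine:
[1.1.1.1] false → true (antecedent false ⇒ implication holds) = true
[1.1.1.2] exactly-one(false, true) = true
[1.1.1.3] true AND false = false
[1.1.1] true AND true AND false = false
[1.1.2.2] false AND true = false
[1.1.2.3.1] true OR false = true
[1.1.2.3] NOT true = false
[1.1.2.4] false OR true = true
[1.1.2] false AND false AND false AND true = false
[1.1] false OR false = false
[1] NOT false = true
[root] NOT true = false
Overall: false → denied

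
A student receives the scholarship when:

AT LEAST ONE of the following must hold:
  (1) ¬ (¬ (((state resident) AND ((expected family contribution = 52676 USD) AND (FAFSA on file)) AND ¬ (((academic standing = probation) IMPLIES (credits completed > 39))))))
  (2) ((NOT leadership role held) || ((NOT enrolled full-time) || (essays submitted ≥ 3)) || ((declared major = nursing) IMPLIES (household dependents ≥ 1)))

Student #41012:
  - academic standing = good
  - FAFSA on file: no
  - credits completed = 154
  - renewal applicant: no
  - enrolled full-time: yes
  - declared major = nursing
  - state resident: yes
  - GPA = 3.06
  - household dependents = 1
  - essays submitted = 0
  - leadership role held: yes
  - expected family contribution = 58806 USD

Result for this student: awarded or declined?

Awarded

Atomic conditions:
  state resident: yes → true
  expected family contribution = 52676 USD: 58806 == 52676 is false
  FAFSA on file: no → false
  academic standing = probation: good == probation is false
  credits completed > 39: 154 > 39 is true
  NOT leadership role held: yes → false
  NOT enrolled full-time: yes → false
  essays submitted ≥ 3: 0 ≥ 3 is false
  declared major = nursing: nursing == nursing is true
  household dependents ≥ 1: 1 ≥ 1 is true
Combine:
[1.1.1.2] false AND false = false
[1.1.1.3.1] false → true (antecedent false ⇒ implication holds) = true
[1.1.1.3] NOT true = false
[1.1.1] true AND false AND false = false
[1.1] NOT false = true
[1] NOT true = false
[2.2] false OR false = false
[2.3] true → true = true
[2] false OR false OR true = true
[root] false OR true = true
Overall: true → awarded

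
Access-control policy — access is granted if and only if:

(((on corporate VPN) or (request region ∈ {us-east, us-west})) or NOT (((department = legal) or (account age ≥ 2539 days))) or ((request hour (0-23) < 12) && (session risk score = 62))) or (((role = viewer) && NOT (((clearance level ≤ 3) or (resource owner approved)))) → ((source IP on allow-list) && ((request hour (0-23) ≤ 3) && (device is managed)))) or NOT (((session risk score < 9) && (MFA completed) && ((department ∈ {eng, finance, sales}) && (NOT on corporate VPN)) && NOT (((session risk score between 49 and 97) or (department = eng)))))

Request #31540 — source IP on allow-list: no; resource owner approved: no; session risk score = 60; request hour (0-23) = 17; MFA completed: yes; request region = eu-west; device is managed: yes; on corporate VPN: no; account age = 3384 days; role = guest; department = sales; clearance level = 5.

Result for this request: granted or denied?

Granted

Atomic conditions:
  on corporate VPN: no → false
  request region ∈ {us-east, us-west}: eu-west is not in the set → false
  department = legal: sales == legal is false
  account age ≥ 2539 days: 3384 ≥ 2539 is true
  request hour (0-23) < 12: 17 < 12 is false
  session risk score = 62: 60 == 62 is false
  role = viewer: guest == viewer is false
  clearance level ≤ 3: 5 ≤ 3 is false
  resource owner approved: no → false
  source IP on allow-list: no → false
  request hour (0-23) ≤ 3: 17 ≤ 3 is false
  device is managed: yes → true
  session risk score < 9: 60 < 9 is false
  MFA completed: yes → true
  department ∈ {eng, finance, sales}: sales is in the set → true
  NOT on corporate VPN: no → true
  session risk score between 49 and 97: 60 in [49, 97] is true
  department = eng: sales == eng is false
Combine:
[1.1] false OR false = false
[1.2.1] false OR true = true
[1.2] NOT true = false
[1.3] false AND false = false
[1] false OR false OR false = false
[2.1.2.1] false OR false = false
[2.1.2] NOT false = true
[2.1] false AND true = false
[2.2.2] false AND true = false
[2.2] false AND false = false
[2] false → false (antecedent false ⇒ implication holds) = true
[3.1.3] true AND true = true
[3.1.4.1] true OR false = true
[3.1.4] NOT true = false
[3.1] false AND true AND true AND false = false
[3] NOT false = true
[root] false OR true OR true = true
Overall: true → granted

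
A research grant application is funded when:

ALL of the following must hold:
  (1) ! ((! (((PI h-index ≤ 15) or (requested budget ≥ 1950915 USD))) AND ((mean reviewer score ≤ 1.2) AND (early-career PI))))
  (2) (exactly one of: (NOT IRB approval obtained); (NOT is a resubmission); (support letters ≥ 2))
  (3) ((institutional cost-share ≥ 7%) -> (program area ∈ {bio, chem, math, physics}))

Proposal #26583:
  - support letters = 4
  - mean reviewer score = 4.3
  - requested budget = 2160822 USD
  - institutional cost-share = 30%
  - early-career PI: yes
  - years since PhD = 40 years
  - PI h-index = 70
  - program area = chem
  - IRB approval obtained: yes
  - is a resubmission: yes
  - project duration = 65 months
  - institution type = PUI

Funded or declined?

Funded

Atomic conditions:
  PI h-index ≤ 15: 70 ≤ 15 is false
  requested budget ≥ 1950915 USD: 2160822 ≥ 1950915 is true
  mean reviewer score ≤ 1.2: 4.3 ≤ 1.2 is false
  early-career PI: yes → true
  NOT IRB approval obtained: yes → false
  NOT is a resubmission: yes → false
  support letters ≥ 2: 4 ≥ 2 is true
  institutional cost-share ≥ 7%: 30 ≥ 7 is true
  program area ∈ {bio, chem, math, physics}: chem is in the set → true
Combine:
[1.1.1.1] false OR true = true
[1.1.1] NOT true = false
[1.1.2] false AND true = false
[1.1] false AND false = false
[1] NOT false = true
[2] exactly-one(false, false, true) = true
[3] true → true = true
[root] true AND true AND true = true
Overall: true → funded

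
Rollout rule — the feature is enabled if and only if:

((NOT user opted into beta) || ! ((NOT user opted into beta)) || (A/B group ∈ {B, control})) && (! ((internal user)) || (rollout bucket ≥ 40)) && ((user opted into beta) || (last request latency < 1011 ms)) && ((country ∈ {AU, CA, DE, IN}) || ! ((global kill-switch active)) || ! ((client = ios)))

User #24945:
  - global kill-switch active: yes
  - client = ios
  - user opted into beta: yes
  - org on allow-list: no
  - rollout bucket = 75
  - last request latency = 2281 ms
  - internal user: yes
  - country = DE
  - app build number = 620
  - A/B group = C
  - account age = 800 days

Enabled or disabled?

Atomic conditions:
  NOT user opted into beta: yes → false
  A/B group ∈ {B, control}: C is not in the set → false
  internal user: yes → true
  rollout bucket ≥ 40: 75 ≥ 40 is true
  user opted into beta: yes → true
  last request latency < 1011 ms: 2281 < 1011 is false
  country ∈ {AU, CA, DE, IN}: DE is in the set → true
  global kill-switch active: yes → true
  client = ios: ios == ios is true
Combine:
[1.2] NOT false = true
[1] false OR true OR false = true
[2.1] NOT true = false
[2] false OR true = true
[3] true OR false = true
[4.2] NOT true = false
[4.3] NOT true = false
[4] true OR false OR false = true
[root] true AND true AND true AND true = true
Overall: true → enabled

Enabled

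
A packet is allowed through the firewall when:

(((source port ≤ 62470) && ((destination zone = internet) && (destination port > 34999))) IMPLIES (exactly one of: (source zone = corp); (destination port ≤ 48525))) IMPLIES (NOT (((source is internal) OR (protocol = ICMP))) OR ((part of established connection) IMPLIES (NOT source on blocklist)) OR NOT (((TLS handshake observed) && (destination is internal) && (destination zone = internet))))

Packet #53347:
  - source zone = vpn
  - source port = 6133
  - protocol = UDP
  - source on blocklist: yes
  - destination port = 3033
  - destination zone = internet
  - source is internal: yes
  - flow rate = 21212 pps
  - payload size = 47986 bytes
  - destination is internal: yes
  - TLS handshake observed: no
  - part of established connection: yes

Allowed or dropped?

Atomic conditions:
  source port ≤ 62470: 6133 ≤ 62470 is true
  destination zone = internet: internet == internet is true
  destination port > 34999: 3033 > 34999 is false
  source zone = corp: vpn == corp is false
  destination port ≤ 48525: 3033 ≤ 48525 is true
  source is internal: yes → true
  protocol = ICMP: UDP == ICMP is false
  part of established connection: yes → true
  NOT source on blocklist: yes → false
  TLS handshake observed: no → false
  destination is internal: yes → true
Combine:
[1.1.2] true AND false = false
[1.1] true AND false = false
[1.2] exactly-one(false, true) = true
[1] false → true (antecedent false ⇒ implication holds) = true
[2.1.1] true OR false = true
[2.1] NOT true = false
[2.2] true → false = false
[2.3.1] false AND true AND true = false
[2.3] NOT false = true
[2] false OR false OR true = true
[root] true → true = true
Overall: true → allowed

Allowed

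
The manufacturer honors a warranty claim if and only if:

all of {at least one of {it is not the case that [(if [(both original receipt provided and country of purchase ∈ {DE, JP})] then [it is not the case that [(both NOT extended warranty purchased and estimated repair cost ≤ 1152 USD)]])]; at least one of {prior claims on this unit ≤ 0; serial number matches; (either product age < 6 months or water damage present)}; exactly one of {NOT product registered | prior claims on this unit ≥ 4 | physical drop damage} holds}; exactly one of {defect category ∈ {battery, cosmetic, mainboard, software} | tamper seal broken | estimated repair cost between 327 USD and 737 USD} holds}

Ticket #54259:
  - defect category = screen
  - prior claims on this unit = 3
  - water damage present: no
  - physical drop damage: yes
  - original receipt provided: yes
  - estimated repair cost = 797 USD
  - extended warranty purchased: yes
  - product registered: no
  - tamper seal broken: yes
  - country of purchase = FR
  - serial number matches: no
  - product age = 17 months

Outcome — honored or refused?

Refused

Atomic conditions:
  original receipt provided: yes → true
  country of purchase ∈ {DE, JP}: FR is not in the set → false
  NOT extended warranty purchased: yes → false
  estimated repair cost ≤ 1152 USD: 797 ≤ 1152 is true
  prior claims on this unit ≤ 0: 3 ≤ 0 is false
  serial number matches: no → false
  product age < 6 months: 17 < 6 is false
  water damage present: no → false
  NOT product registered: no → true
  prior claims on this unit ≥ 4: 3 ≥ 4 is false
  physical drop damage: yes → true
  defect category ∈ {battery, cosmetic, mainboard, software}: screen is not in the set → false
  tamper seal broken: yes → true
  estimated repair cost between 327 USD and 737 USD: 797 in [327, 737] is false
Combine:
[1.1.1.1] true AND false = false
[1.1.1.2.1] false AND true = false
[1.1.1.2] NOT false = true
[1.1.1] false → true (antecedent false ⇒ implication holds) = true
[1.1] NOT true = false
[1.2.3] false OR false = false
[1.2] false OR false OR false = false
[1.3] exactly-one(true, false, true) = false
[1] false OR false OR false = false
[2] exactly-one(false, true, false) = true
[root] false AND true = false
Overall: false → refused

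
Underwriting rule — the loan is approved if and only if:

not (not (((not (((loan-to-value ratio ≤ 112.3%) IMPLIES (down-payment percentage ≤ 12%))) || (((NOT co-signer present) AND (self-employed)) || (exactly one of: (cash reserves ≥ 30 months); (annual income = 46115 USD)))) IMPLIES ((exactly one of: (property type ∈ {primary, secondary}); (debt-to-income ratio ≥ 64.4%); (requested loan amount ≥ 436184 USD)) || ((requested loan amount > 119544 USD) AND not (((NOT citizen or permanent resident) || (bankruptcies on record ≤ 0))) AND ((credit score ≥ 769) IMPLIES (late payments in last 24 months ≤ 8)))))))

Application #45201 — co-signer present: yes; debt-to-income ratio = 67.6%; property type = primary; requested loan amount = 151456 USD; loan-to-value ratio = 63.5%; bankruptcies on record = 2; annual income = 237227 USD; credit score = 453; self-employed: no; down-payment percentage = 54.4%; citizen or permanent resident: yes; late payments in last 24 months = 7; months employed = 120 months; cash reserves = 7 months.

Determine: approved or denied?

Approved

Atomic conditions:
  loan-to-value ratio ≤ 112.3%: 63.5 ≤ 112.3 is true
  down-payment percentage ≤ 12%: 54.4 ≤ 12 is false
  NOT co-signer present: yes → false
  self-employed: no → false
  cash reserves ≥ 30 months: 7 ≥ 30 is false
  annual income = 46115 USD: 237227 == 46115 is false
  property type ∈ {primary, secondary}: primary is in the set → true
  debt-to-income ratio ≥ 64.4%: 67.6 ≥ 64.4 is true
  requested loan amount ≥ 436184 USD: 151456 ≥ 436184 is false
  requested loan amount > 119544 USD: 151456 > 119544 is true
  NOT citizen or permanent resident: yes → false
  bankruptcies on record ≤ 0: 2 ≤ 0 is false
  credit score ≥ 769: 453 ≥ 769 is false
  late payments in last 24 months ≤ 8: 7 ≤ 8 is true
Combine:
[1.1.1.1.1] true → false = false
[1.1.1.1] NOT false = true
[1.1.1.2.1] false AND false = false
[1.1.1.2.2] exactly-one(false, false) = false
[1.1.1.2] false OR false = false
[1.1.1] true OR false = true
[1.1.2.1] exactly-one(true, true, false) = false
[1.1.2.2.2.1] false OR false = false
[1.1.2.2.2] NOT false = true
[1.1.2.2.3] false → true (antecedent false ⇒ implication holds) = true
[1.1.2.2] true AND true AND true = true
[1.1.2] false OR true = true
[1.1] true → true = true
[1] NOT true = false
[root] NOT false = true
Overall: true → approved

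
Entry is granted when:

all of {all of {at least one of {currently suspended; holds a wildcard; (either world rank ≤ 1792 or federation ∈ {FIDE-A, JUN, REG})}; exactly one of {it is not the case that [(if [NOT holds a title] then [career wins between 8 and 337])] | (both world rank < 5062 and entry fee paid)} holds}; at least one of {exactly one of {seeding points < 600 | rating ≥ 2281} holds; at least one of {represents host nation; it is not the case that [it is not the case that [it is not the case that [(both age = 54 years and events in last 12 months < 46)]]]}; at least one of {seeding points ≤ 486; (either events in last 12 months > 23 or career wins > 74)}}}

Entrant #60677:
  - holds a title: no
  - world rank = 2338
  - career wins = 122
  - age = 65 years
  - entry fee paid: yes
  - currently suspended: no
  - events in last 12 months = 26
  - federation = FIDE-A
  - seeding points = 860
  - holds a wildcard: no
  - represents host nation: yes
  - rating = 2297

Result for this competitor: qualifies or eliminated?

Atomic conditions:
  currently suspended: no → false
  holds a wildcard: no → false
  world rank ≤ 1792: 2338 ≤ 1792 is false
  federation ∈ {FIDE-A, JUN, REG}: FIDE-A is in the set → true
  NOT holds a title: no → true
  career wins between 8 and 337: 122 in [8, 337] is true
  world rank < 5062: 2338 < 5062 is true
  entry fee paid: yes → true
  seeding points < 600: 860 < 600 is false
  rating ≥ 2281: 2297 ≥ 2281 is true
  represents host nation: yes → true
  age = 54 years: 65 == 54 is false
  events in last 12 months < 46: 26 < 46 is true
  seeding points ≤ 486: 860 ≤ 486 is false
  events in last 12 months > 23: 26 > 23 is true
  career wins > 74: 122 > 74 is true
Combine:
[1.1.3] false OR true = true
[1.1] false OR false OR true = true
[1.2.1.1] true → true = true
[1.2.1] NOT true = false
[1.2.2] true AND true = true
[1.2] exactly-one(false, true) = true
[1] true AND true = true
[2.1] exactly-one(false, true) = true
[2.2.2.1.1.1] false AND true = false
[2.2.2.1.1] NOT false = true
[2.2.2.1] NOT true = false
[2.2.2] NOT false = true
[2.2] true OR true = true
[2.3.2] true OR true = true
[2.3] false OR true = true
[2] true OR true OR true = true
[root] true AND true = true
Overall: true → qualifies

Qualifies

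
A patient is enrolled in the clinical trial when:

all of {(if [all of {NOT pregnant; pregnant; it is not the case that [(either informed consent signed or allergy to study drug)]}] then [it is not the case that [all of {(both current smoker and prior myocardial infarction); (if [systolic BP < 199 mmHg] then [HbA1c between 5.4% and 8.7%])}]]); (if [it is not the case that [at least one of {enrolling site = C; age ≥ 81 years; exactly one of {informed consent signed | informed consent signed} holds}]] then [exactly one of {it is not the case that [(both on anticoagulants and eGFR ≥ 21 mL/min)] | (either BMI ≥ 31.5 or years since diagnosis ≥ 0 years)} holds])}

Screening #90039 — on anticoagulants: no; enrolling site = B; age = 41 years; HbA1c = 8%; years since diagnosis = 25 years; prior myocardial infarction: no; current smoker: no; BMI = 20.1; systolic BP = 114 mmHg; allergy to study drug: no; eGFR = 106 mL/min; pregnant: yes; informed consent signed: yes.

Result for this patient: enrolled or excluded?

Excluded

Atomic conditions:
  NOT pregnant: yes → false
  pregnant: yes → true
  informed consent signed: yes → true
  allergy to study drug: no → false
  current smoker: no → false
  prior myocardial infarction: no → false
  systolic BP < 199 mmHg: 114 < 199 is true
  HbA1c between 5.4% and 8.7%: 8 in [5.4, 8.7] is true
  enrolling site = C: B == C is false
  age ≥ 81 years: 41 ≥ 81 is false
  on anticoagulants: no → false
  eGFR ≥ 21 mL/min: 106 ≥ 21 is true
  BMI ≥ 31.5: 20.1 ≥ 31.5 is false
  years since diagnosis ≥ 0 years: 25 ≥ 0 is true
Combine:
[1.1.3.1] true OR false = true
[1.1.3] NOT true = false
[1.1] false AND true AND false = false
[1.2.1.1] false AND false = false
[1.2.1.2] true → true = true
[1.2.1] false AND true = false
[1.2] NOT false = true
[1] false → true (antecedent false ⇒ implication holds) = true
[2.1.1.3] exactly-one(true, true) = false
[2.1.1] false OR false OR false = false
[2.1] NOT false = true
[2.2.1.1] false AND true = false
[2.2.1] NOT false = true
[2.2.2] false OR true = true
[2.2] exactly-one(true, true) = false
[2] true → false = false
[root] true AND false = false
Overall: false → excluded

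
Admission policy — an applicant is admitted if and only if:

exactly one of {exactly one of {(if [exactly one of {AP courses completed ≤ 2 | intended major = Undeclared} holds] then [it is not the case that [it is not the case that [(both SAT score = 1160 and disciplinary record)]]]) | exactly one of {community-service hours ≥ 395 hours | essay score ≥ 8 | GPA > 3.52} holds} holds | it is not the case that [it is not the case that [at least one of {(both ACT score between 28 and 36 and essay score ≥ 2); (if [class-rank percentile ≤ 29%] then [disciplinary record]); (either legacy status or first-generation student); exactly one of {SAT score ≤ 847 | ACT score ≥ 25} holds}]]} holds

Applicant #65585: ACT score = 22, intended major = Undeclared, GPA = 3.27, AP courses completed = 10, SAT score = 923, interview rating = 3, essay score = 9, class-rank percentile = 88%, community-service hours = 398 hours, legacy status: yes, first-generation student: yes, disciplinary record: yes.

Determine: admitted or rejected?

Admitted

Atomic conditions:
  AP courses completed ≤ 2: 10 ≤ 2 is false
  intended major = Undeclared: Undeclared == Undeclared is true
  SAT score = 1160: 923 == 1160 is false
  disciplinary record: yes → true
  community-service hours ≥ 395 hours: 398 ≥ 395 is true
  essay score ≥ 8: 9 ≥ 8 is true
  GPA > 3.52: 3.27 > 3.52 is false
  ACT score between 28 and 36: 22 in [28, 36] is false
  essay score ≥ 2: 9 ≥ 2 is true
  class-rank percentile ≤ 29%: 88 ≤ 29 is false
  legacy status: yes → true
  first-generation student: yes → true
  SAT score ≤ 847: 923 ≤ 847 is false
  ACT score ≥ 25: 22 ≥ 25 is false
Combine:
[1.1.1] exactly-one(false, true) = true
[1.1.2.1.1] false AND true = false
[1.1.2.1] NOT false = true
[1.1.2] NOT true = false
[1.1] true → false = false
[1.2] exactly-one(true, true, false) = false
[1] exactly-one(false, false) = false
[2.1.1.1] false AND true = false
[2.1.1.2] false → true (antecedent false ⇒ implication holds) = true
[2.1.1.3] true OR true = true
[2.1.1.4] exactly-one(false, false) = false
[2.1.1] false OR true OR true OR false = true
[2.1] NOT true = false
[2] NOT false = true
[root] exactly-one(false, true) = true
Overall: true → admitted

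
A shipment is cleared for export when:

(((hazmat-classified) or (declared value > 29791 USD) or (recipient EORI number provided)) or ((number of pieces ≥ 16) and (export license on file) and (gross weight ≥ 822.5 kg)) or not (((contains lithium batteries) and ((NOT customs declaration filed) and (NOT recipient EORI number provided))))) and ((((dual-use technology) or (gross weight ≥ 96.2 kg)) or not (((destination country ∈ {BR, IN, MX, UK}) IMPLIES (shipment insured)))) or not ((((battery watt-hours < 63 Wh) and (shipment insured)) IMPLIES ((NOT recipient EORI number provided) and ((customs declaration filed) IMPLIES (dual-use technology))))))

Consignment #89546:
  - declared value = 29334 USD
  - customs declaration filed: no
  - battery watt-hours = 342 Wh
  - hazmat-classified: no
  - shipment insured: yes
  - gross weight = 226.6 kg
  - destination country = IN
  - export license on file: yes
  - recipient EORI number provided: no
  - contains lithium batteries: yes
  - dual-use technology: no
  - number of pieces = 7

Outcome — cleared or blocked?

Blocked

Atomic conditions:
  hazmat-classified: no → false
  declared value > 29791 USD: 29334 > 29791 is false
  recipient EORI number provided: no → false
  number of pieces ≥ 16: 7 ≥ 16 is false
  export license on file: yes → true
  gross weight ≥ 822.5 kg: 226.6 ≥ 822.5 is false
  contains lithium batteries: yes → true
  NOT customs declaration filed: no → true
  NOT recipient EORI number provided: no → true
  dual-use technology: no → false
  gross weight ≥ 96.2 kg: 226.6 ≥ 96.2 is true
  destination country ∈ {BR, IN, MX, UK}: IN is in the set → true
  shipment insured: yes → true
  battery watt-hours < 63 Wh: 342 < 63 is false
  customs declaration filed: no → false
Combine:
[1.1] false OR false OR false = false
[1.2] false AND true AND false = false
[1.3.1.2] true AND true = true
[1.3.1] true AND true = true
[1.3] NOT true = false
[1] false OR false OR false = false
[2.1.1] false OR true = true
[2.1.2.1] true → true = true
[2.1.2] NOT true = false
[2.1] true OR false = true
[2.2.1.1] false AND true = false
[2.2.1.2.2] false → false (antecedent false ⇒ implication holds) = true
[2.2.1.2] true AND true = true
[2.2.1] false → true (antecedent false ⇒ implication holds) = true
[2.2] NOT true = false
[2] true OR false = true
[root] false AND true = false
Overall: false → blocked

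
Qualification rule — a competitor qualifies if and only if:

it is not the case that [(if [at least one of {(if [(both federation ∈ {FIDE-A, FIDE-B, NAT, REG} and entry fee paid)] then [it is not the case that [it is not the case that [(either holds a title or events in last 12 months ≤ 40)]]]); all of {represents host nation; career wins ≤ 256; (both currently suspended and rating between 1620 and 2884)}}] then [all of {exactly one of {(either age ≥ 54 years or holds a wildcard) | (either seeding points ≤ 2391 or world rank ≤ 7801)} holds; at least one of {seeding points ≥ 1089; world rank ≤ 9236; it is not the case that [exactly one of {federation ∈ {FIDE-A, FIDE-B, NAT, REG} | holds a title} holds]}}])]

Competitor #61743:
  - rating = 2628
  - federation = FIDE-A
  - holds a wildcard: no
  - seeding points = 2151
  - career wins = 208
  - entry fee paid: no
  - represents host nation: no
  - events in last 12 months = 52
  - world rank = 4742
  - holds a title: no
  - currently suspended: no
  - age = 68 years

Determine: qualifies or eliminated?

Qualifies

Atomic conditions:
  federation ∈ {FIDE-A, FIDE-B, NAT, REG}: FIDE-A is in the set → true
  entry fee paid: no → false
  holds a title: no → false
  events in last 12 months ≤ 40: 52 ≤ 40 is false
  represents host nation: no → false
  career wins ≤ 256: 208 ≤ 256 is true
  currently suspended: no → false
  rating between 1620 and 2884: 2628 in [1620, 2884] is true
  age ≥ 54 years: 68 ≥ 54 is true
  holds a wildcard: no → false
  seeding points ≤ 2391: 2151 ≤ 2391 is true
  world rank ≤ 7801: 4742 ≤ 7801 is true
  seeding points ≥ 1089: 2151 ≥ 1089 is true
  world rank ≤ 9236: 4742 ≤ 9236 is true
Combine:
[1.1.1.1] true AND false = false
[1.1.1.2.1.1] false OR false = false
[1.1.1.2.1] NOT false = true
[1.1.1.2] NOT true = false
[1.1.1] false → false (antecedent false ⇒ implication holds) = true
[1.1.2.3] false AND true = false
[1.1.2] false AND true AND false = false
[1.1] true OR false = true
[1.2.1.1] true OR false = true
[1.2.1.2] true OR true = true
[1.2.1] exactly-one(true, true) = false
[1.2.2.3.1] exactly-one(true, false) = true
[1.2.2.3] NOT true = false
[1.2.2] true OR true OR false = true
[1.2] false AND true = false
[1] true → false = false
[root] NOT false = true
Overall: true → qualifies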